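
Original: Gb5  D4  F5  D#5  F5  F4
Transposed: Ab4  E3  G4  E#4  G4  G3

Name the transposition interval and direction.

down a minor seventh

From Gb5 to Ab4 is 7 letter names — a seventh of some quality.
Ab4 to Gb5 is 10 semitones, which makes it a minor seventh; the second version is lower, so the direction is down.
Checking another pair — F4 → G3 — gives the same interval.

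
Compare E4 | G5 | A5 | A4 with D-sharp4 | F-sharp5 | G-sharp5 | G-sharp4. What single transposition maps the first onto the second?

down a minor second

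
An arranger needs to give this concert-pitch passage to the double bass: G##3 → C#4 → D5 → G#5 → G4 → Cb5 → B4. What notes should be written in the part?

G##4 C#5 D6 G#6 G5 Cb6 B5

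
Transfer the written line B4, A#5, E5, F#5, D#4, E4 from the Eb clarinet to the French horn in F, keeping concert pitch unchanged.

A5 G#6 D6 E6 C#5 D5

First find concert pitch: the Eb clarinet sounds a minor third above written, so B4 A#5 E5 F#5 D#4 E4 sounds D5 C#6 G5 A5 F#4 G4.
Then write for French horn in F: it sounds a perfect fifth below written, so the part must be a perfect fifth above concert.
D5 → A5
C#6 → G#6
G5 → D6
A5 → E6
F#4 → C#5
G4 → D5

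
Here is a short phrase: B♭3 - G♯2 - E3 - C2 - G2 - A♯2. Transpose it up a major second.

C4 A#2 F#3 D2 A2 B#2

Bb3 up a major second is C4.
A major second up from G#2 gives A#2.
A major second up from E3 gives F#3.
C2: a second up reaches D, and 2 semitones makes it D2.
G2 up a major second is A2.
A#2 up a major second is B#2.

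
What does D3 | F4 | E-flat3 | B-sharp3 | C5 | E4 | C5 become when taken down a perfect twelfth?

D3 down a perfect twelfth is G1.
A perfect twelfth down from F4 gives Bb2.
Eb3 down a perfect twelfth is Ab1.
B#3 down a perfect twelfth is E#2.
C5 down a perfect twelfth is F3.
E4: a twelfth down reaches A, and 19 semitones makes it A2.
C5: a twelfth down reaches F, and 19 semitones makes it F3.

G1 Bb2 Ab1 E#2 F3 A2 F3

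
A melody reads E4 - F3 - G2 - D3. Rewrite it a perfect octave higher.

E4 gives E5
F3 gives F4
G2 gives G3
D3 gives D4

E5 F4 G3 D4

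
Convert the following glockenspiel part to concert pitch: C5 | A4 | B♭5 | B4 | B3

C7 A6 Bb7 B6 B5

Written C4 on the glockenspiel sounds as C6, a perfect fifteenth higher; apply that shift to every note.
C5 -> C7
A4 -> A6
Bb5 -> Bb7
B4 -> B6
B3 -> B5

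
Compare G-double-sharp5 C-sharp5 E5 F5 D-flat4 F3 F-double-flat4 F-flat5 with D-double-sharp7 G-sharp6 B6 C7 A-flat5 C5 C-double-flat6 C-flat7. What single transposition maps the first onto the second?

Take the first pair: G##5 → D##7. G to D spans 12 letter names, so the interval is some kind of twelfth.
G##5 to D##7 is 19 semitones, which makes it a perfect twelfth; the second version is higher, so the direction is up.
Checking another pair — Fb5 → Cb7 — gives the same interval.

up a perfect twelfth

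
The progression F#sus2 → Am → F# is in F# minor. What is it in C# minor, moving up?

F# minor up to C# minor is a perfect fifth; each chord root moves by that interval while the quality stays the same.
F#sus2: root F# up a perfect fifth → C#, giving C#sus2.
Am: root A up a perfect fifth → E, giving Em.
F#: root F# up a perfect fifth → C#, giving C#.

C#sus2 Em C#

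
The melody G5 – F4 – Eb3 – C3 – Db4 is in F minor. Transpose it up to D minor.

E6 D5 C4 A3 Bb4

F minor to D minor up is a major sixth, so every note moves up by that interval.
G5 → E6
F4 → D5
Eb3 → C4
C3 → A3
Db4 → Bb4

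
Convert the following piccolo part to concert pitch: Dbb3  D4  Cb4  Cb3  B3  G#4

Written C4 on the piccolo sounds as C5, a perfect octave higher; apply that shift to every note.
Dbb3 -> Dbb4
D4 -> D5
Cb4 -> Cb5
Cb3 -> Cb4
B3 -> B4
G#4 -> G#5

Dbb4 D5 Cb5 Cb4 B4 G#5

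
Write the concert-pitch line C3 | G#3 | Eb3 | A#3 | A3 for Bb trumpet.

Written C4 sounds as Bb3 on the Bb trumpet, so concert pitches are written a major second up.
C3 to D3
G#3 to A#3
Eb3 to F3
A#3 to B#3
A3 to B3

D3 A#3 F3 B#3 B3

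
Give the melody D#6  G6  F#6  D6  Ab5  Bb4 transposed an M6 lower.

F#5 Bb5 A5 F5 Cb5 Db4

D#6 down a major sixth is F#5.
G6 down a major sixth is Bb5.
F#6 down a major sixth is A5.
A major sixth down from D6 gives F5.
Ab5 down a major sixth is Cb5.
Bb4 down a major sixth is Db4.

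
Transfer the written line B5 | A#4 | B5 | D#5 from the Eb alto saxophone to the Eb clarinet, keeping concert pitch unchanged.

B4 A#3 B4 D#4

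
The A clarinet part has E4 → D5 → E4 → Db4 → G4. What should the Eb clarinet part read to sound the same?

A#3 G#4 A#3 G3 C#4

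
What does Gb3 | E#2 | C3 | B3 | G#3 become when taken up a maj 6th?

Eb4 C##3 A3 G#4 E#4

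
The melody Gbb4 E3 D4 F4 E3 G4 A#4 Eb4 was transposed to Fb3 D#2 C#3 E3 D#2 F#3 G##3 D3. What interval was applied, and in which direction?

From Gbb4 to Fb3 is 9 letter names — a ninth of some quality.
Fb3 to Gbb4 is 13 semitones, which makes it a minor ninth; the second version is lower, so the direction is down.
Checking another pair — Eb4 → D3 — gives the same interval.

down a minor ninth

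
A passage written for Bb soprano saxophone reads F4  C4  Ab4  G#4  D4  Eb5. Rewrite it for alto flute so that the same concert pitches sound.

First find concert pitch: the Bb soprano saxophone sounds a major second below written, so F4 C4 Ab4 G#4 D4 Eb5 sounds Eb4 Bb3 Gb4 F#4 C4 Db5.
Then write for alto flute: it sounds a perfect fourth below written, so the part must be a perfect fourth above concert.
Eb4 → Ab4
Bb3 → Eb4
Gb4 → Cb5
F#4 → B4
C4 → F4
Db5 → Gb5

Ab4 Eb4 Cb5 B4 F4 Gb5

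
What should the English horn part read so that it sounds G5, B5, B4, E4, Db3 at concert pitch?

The English horn sounds a perfect fifth below written, so the written part must be a perfect fifth above concert — transpose each note up.
G5 to D6
B5 to F#6
B4 to F#5
E4 to B4
Db3 to Ab3

D6 F#6 F#5 B4 Ab3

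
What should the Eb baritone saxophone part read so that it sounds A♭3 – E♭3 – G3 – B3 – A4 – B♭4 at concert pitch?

The Eb baritone saxophone sounds a major thirteenth below written, so the written part must be a major thirteenth above concert — transpose each note up.
Ab3 becomes F5
Eb3 becomes C5
G3 becomes E5
B3 becomes G#5
A4 becomes F#6
Bb4 becomes G6

F5 C5 E5 G#5 F#6 G6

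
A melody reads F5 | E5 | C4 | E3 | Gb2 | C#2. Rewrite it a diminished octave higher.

Fb6 Eb6 Cb5 Eb4 Gbb3 C3

A diminished octave up from F5 gives Fb6.
E5: an octave up reaches E, and 11 semitones makes it Eb6.
C4: an octave up reaches C, and 11 semitones makes it Cb5.
A diminished octave up from E3 gives Eb4.
Gb2: an octave up reaches G, and 11 semitones makes it Gbb3.
C#2: an octave up reaches C, and 11 semitones makes it C3.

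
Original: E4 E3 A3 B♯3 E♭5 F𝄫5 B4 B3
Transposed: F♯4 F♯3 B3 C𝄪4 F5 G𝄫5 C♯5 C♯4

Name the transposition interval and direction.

up a major second

Take the first pair: E4 → F#4. E to F spans 2 letter names, so the interval is some kind of second.
E4 to F#4 is 2 semitones, which makes it a major second; the second version is higher, so the direction is up.
Checking another pair — B3 → C#4 — gives the same interval.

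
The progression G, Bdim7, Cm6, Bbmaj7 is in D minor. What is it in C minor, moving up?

D minor up to C minor is a minor seventh; each chord root moves by that interval while the quality stays the same.
G: root G up a minor seventh → F, giving F.
Bdim7: root B up a minor seventh → A, giving Adim7.
Cm6: root C up a minor seventh → Bb, giving Bbm6.
Bbmaj7: root Bb up a minor seventh → Ab, giving Abmaj7.

F Adim7 Bbm6 Abmaj7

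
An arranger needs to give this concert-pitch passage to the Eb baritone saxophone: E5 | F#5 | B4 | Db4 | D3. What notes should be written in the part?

Written C4 sounds as Eb2 on the Eb baritone saxophone, so concert pitches are written a major thirteenth up.
E5 -> C#7
F#5 -> D#7
B4 -> G#6
Db4 -> Bb5
D3 -> B4

C#7 D#7 G#6 Bb5 B4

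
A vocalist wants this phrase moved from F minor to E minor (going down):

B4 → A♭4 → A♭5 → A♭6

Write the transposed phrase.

F minor to E minor down is a minor second, so every note moves down by that interval.
B4 -> A#4
Ab4 -> G4
Ab5 -> G5
Ab6 -> G6

A#4 G4 G5 G6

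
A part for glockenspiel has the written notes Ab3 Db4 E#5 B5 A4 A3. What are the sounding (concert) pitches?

Ab5 Db6 E#7 B7 A6 A5

The glockenspiel sounds a perfect fifteenth above written, so transpose each written note up a perfect fifteenth.
Ab3 → Ab5
Db4 → Db6
E#5 → E#7
B5 → B7
A4 → A6
A3 → A5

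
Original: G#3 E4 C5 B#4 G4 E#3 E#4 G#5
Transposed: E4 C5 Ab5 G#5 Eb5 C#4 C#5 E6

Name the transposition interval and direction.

up a minor sixth

From G#3 to E4 is 6 letter names — a sixth of some quality.
G#3 to E4 is 8 semitones, which makes it a minor sixth; the second version is higher, so the direction is up.
Checking another pair — G#5 → E6 — gives the same interval.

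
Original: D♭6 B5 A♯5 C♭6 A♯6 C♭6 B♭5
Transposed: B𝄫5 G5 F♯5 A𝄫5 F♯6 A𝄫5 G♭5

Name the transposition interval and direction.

down a major third

Take the first pair: Db6 → Bbb5. D to B spans 3 letter names, so the interval is some kind of third.
Bbb5 to Db6 is 4 semitones, which makes it a major third; the second version is lower, so the direction is down.
Checking another pair — Bb5 → Gb5 — gives the same interval.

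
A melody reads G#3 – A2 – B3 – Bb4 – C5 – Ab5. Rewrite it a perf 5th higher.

D#4 E3 F#4 F5 G5 Eb6

G#3 becomes D#4
A2 becomes E3
B3 becomes F#4
Bb4 becomes F5
C5 becomes G5
Ab5 becomes Eb6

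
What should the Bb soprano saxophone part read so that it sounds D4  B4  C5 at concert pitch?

E4 C#5 D5

Written C4 sounds as Bb3 on the Bb soprano saxophone, so concert pitches are written a major second up.
D4 → E4
B4 → C#5
C5 → D5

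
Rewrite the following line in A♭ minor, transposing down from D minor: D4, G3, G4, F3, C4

From D down to A♭ is an augmented fourth; apply that to each pitch.
D4 → Ab3
G3 → Db3
G4 → Db4
F3 → Cb3
C4 → Gb3

Ab3 Db3 Db4 Cb3 Gb3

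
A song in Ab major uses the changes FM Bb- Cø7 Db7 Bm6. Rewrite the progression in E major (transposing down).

Ab major down to E major is a diminished fourth; each chord root moves by that interval while the quality stays the same.
FM: root F down a diminished fourth → C#, giving C#M.
Bb-: root Bb down a diminished fourth → F#, giving F#-.
Cø7: root C down a diminished fourth → G#, giving G#ø7.
Db7: root Db down a diminished fourth → A, giving A7.
Bm6: root B down a diminished fourth → F##, giving F##m6.

C#M F#- G#ø7 A7 F##m6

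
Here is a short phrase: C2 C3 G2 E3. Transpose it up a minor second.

C2: a second up reaches D, and 1 semitone makes it Db2.
C3 up a minor second is Db3.
G2 up a minor second is Ab2.
E3 up a minor second is F3.

Db2 Db3 Ab2 F3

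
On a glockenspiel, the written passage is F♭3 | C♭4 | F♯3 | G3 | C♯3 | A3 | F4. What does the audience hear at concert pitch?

Fb5 Cb6 F#5 G5 C#5 A5 F6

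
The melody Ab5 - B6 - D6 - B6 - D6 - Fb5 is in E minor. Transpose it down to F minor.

Bbb4 C6 Eb5 C6 Eb5 Gbb4

E minor to F minor down is a major seventh, so every note moves down by that interval.
Ab5 → Bbb4
B6 → C6
D6 → Eb5
B6 → C6
D6 → Eb5
Fb5 → Gbb4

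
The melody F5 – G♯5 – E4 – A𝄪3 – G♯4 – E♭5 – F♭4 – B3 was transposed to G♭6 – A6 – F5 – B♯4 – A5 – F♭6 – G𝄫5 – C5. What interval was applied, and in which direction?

up a minor ninth

From F5 to Gb6 is 9 letter names — a ninth of some quality.
F5 to Gb6 is 13 semitones, which makes it a minor ninth; the second version is higher, so the direction is up.
Checking another pair — B3 → C5 — gives the same interval.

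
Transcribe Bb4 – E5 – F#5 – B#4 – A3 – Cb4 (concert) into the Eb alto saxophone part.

The Eb alto saxophone sounds a major sixth below written, so the written part must be a major sixth above concert — transpose each note up.
Bb4 gives G5
E5 gives C#6
F#5 gives D#6
B#4 gives G##5
A3 gives F#4
Cb4 gives Ab4

G5 C#6 D#6 G##5 F#4 Ab4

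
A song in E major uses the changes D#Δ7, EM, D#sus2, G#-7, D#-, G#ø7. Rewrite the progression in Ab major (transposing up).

GΔ7 AbM Gsus2 C-7 G- Cø7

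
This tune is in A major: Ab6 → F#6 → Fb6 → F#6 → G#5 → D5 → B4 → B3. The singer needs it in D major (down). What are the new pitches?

Db6 B5 Bbb5 B5 C#5 G4 E4 E3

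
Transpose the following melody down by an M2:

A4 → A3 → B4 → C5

A4: a second down reaches G, and 2 semitones makes it G4.
A major second down from A3 gives G3.
A major second down from B4 gives A4.
C5 down a major second is Bb4.

G4 G3 A4 Bb4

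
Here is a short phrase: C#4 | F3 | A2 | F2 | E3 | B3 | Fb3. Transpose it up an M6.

C#4 gives A#4
F3 gives D4
A2 gives F#3
F2 gives D3
E3 gives C#4
B3 gives G#4
Fb3 gives Db4

A#4 D4 F#3 D3 C#4 G#4 Db4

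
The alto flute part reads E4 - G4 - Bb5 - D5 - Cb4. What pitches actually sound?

The alto flute sounds a perfect fourth below written, so transpose each written note down a perfect fourth.
E4 becomes B3
G4 becomes D4
Bb5 becomes F5
D5 becomes A4
Cb4 becomes Gb3

B3 D4 F5 A4 Gb3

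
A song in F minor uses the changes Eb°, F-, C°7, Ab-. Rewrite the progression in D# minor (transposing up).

C#° D#- A#°7 F#-

F minor up to D# minor is an augmented sixth; each chord root moves by that interval while the quality stays the same.
Eb°: root Eb up an augmented sixth → C#, giving C#°.
F-: root F up an augmented sixth → D#, giving D#-.
C°7: root C up an augmented sixth → A#, giving A#°7.
Ab-: root Ab up an augmented sixth → F#, giving F#-.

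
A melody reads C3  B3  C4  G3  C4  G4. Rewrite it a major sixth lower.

Eb2 D3 Eb3 Bb2 Eb3 Bb3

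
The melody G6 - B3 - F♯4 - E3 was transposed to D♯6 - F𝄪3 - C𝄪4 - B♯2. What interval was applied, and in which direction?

Take the first pair: G6 → D#6. G to D spans 4 letter names, so the interval is some kind of fourth.
D#6 to G6 is 4 semitones, which makes it a diminished fourth; the second version is lower, so the direction is down.
Checking another pair — E3 → B#2 — gives the same interval.

down a diminished fourth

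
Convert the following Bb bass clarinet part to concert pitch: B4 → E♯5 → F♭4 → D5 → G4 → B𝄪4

A3 D#4 Ebb3 C4 F3 A##3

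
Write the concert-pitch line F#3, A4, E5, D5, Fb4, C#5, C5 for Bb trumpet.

G#3 B4 F#5 E5 Gb4 D#5 D5

The Bb trumpet sounds a major second below written, so the written part must be a major second above concert — transpose each note up.
F#3 → G#3
A4 → B4
E5 → F#5
D5 → E5
Fb4 → Gb4
C#5 → D#5
C5 → D5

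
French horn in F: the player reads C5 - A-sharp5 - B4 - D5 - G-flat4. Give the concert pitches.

Written C4 on the French horn in F sounds as F3, a perfect fifth lower; apply that shift to every note.
C5 becomes F4
A#5 becomes D#5
B4 becomes E4
D5 becomes G4
Gb4 becomes Cb4

F4 D#5 E4 G4 Cb4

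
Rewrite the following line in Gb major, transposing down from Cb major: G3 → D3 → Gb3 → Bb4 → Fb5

D3 A2 Db3 F4 Cb5

From Cb down to Gb is a perfect fourth; apply that to each pitch.
G3 becomes D3
D3 becomes A2
Gb3 becomes Db3
Bb4 becomes F4
Fb5 becomes Cb5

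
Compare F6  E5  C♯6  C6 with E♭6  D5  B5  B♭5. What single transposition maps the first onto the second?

down a major second

Take the first pair: F6 → Eb6. F to E spans 2 letter names, so the interval is some kind of second.
Eb6 to F6 is 2 semitones, which makes it a major second; the second version is lower, so the direction is down.
Checking another pair — C6 → Bb5 — gives the same interval.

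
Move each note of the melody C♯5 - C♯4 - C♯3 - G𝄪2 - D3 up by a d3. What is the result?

Eb5 Eb4 Eb3 B2 Fb3

C#5: a third up reaches E, and 2 semitones makes it Eb5.
C#4: a third up reaches E, and 2 semitones makes it Eb4.
C#3: a third up reaches E, and 2 semitones makes it Eb3.
A diminished third up from G##2 gives B2.
D3 up a diminished third is Fb3.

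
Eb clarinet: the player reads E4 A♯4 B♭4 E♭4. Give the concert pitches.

Written C4 on the Eb clarinet sounds as Eb4, a minor third higher; apply that shift to every note.
E4 → G4
A#4 → C#5
Bb4 → Db5
Eb4 → Gb4

G4 C#5 Db5 Gb4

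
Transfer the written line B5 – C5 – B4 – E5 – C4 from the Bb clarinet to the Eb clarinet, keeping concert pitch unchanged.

First find concert pitch: the Bb clarinet sounds a major second below written, so B5 C5 B4 E5 C4 sounds A5 Bb4 A4 D5 Bb3.
Then write for Eb clarinet: it sounds a minor third above written, so the part must be a minor third below concert.
A5 → F#5
Bb4 → G4
A4 → F#4
D5 → B4
Bb3 → G3

F#5 G4 F#4 B4 G3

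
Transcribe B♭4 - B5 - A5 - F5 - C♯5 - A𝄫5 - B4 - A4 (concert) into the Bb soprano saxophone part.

Written C4 sounds as Bb3 on the Bb soprano saxophone, so concert pitches are written a major second up.
Bb4 to C5
B5 to C#6
A5 to B5
F5 to G5
C#5 to D#5
Abb5 to Bbb5
B4 to C#5
A4 to B4

C5 C#6 B5 G5 D#5 Bbb5 C#5 B4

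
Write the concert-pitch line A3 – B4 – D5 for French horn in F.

E4 F#5 A5

The French horn in F sounds a perfect fifth below written, so the written part must be a perfect fifth above concert — transpose each note up.
A3 to E4
B4 to F#5
D5 to A5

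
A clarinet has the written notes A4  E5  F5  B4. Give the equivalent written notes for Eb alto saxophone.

First find concert pitch: the A clarinet sounds a minor third below written, so A4 E5 F5 B4 sounds F#4 C#5 D5 G#4.
Then write for Eb alto saxophone: it sounds a major sixth below written, so the part must be a major sixth above concert.
F#4 → D#5
C#5 → A#5
D5 → B5
G#4 → E#5

D#5 A#5 B5 E#5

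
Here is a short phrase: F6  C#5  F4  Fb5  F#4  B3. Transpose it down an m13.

A4 E#3 A2 Ab3 A#2 D#2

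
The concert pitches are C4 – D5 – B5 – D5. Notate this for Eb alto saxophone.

A4 B5 G#6 B5

The Eb alto saxophone sounds a major sixth below written, so the written part must be a major sixth above concert — transpose each note up.
C4 -> A4
D5 -> B5
B5 -> G#6
D5 -> B5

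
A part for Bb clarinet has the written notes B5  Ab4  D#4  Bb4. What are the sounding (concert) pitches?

Written C4 on the Bb clarinet sounds as Bb3, a major second lower; apply that shift to every note.
B5 gives A5
Ab4 gives Gb4
D#4 gives C#4
Bb4 gives Ab4

A5 Gb4 C#4 Ab4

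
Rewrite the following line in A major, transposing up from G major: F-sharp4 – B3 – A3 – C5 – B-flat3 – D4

From G up to A is a major second; apply that to each pitch.
F#4 becomes G#4
B3 becomes C#4
A3 becomes B3
C5 becomes D5
Bb3 becomes C4
D4 becomes E4

G#4 C#4 B3 D5 C4 E4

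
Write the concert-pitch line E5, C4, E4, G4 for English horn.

B5 G4 B4 D5

The English horn sounds a perfect fifth below written, so the written part must be a perfect fifth above concert — transpose each note up.
E5 -> B5
C4 -> G4
E4 -> B4
G4 -> D5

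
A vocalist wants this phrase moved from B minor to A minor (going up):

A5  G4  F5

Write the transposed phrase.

From B up to A is a minor seventh; apply that to each pitch.
A5 gives G6
G4 gives F5
F5 gives Eb6

G6 F5 Eb6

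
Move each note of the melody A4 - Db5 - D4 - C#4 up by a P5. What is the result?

E5 Ab5 A4 G#4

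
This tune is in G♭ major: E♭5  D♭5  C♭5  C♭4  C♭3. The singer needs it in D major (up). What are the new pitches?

From G♭ up to D is an augmented fifth; apply that to each pitch.
Eb5 becomes B5
Db5 becomes A5
Cb5 becomes G5
Cb4 becomes G4
Cb3 becomes G3

B5 A5 G5 G4 G3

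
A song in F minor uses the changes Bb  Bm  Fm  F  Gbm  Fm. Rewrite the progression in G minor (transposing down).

F minor down to G minor is a minor seventh; each chord root moves by that interval while the quality stays the same.
Bb: root Bb down a minor seventh → C, giving C.
Bm: root B down a minor seventh → C#, giving C#m.
Fm: root F down a minor seventh → G, giving Gm.
F: root F down a minor seventh → G, giving G.
Gbm: root Gb down a minor seventh → Ab, giving Abm.
Fm: root F down a minor seventh → G, giving Gm.

C C#m Gm G Abm Gm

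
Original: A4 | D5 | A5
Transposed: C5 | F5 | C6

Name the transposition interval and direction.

From A4 to C5 is 3 letter names — a third of some quality.
A4 to C5 is 3 semitones, which makes it a minor third; the second version is higher, so the direction is up.
Checking another pair — A5 → C6 — gives the same interval.

up a minor third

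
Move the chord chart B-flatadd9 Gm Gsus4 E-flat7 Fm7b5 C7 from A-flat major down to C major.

Dadd9 Bm Bsus4 G7 Am7b5 E7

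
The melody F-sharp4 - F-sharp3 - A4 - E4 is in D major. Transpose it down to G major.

D major to G major down is a perfect fifth, so every note moves down by that interval.
F#4 to B3
F#3 to B2
A4 to D4
E4 to A3

B3 B2 D4 A3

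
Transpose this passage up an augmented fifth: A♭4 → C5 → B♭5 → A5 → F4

E5 G#5 F#6 E#6 C#5

Ab4: a fifth up reaches E, and 8 semitones makes it E5.
An augmented fifth up from C5 gives G#5.
An augmented fifth up from Bb5 gives F#6.
A5 up an augmented fifth is E#6.
F4 up an augmented fifth is C#5.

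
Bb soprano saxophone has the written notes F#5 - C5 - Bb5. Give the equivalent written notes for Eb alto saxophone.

C#6 G5 F6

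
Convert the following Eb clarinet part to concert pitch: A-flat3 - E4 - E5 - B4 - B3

Cb4 G4 G5 D5 D4

The Eb clarinet sounds a minor third above written, so transpose each written note up a minor third.
Ab3 to Cb4
E4 to G4
E5 to G5
B4 to D5
B3 to D4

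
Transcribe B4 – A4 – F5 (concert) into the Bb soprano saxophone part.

The Bb soprano saxophone sounds a major second below written, so the written part must be a major second above concert — transpose each note up.
B4 to C#5
A4 to B4
F5 to G5

C#5 B4 G5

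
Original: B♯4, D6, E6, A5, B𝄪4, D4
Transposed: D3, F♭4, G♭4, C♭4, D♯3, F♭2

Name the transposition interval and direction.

down an augmented thirteenth

From B#4 to D3 is 13 letter names — a thirteenth of some quality.
D3 to B#4 is 22 semitones, which makes it an augmented thirteenth; the second version is lower, so the direction is down.
Checking another pair — D4 → Fb2 — gives the same interval.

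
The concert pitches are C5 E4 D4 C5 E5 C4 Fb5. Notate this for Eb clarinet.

The Eb clarinet sounds a minor third above written, so the written part must be a minor third below concert — transpose each note down.
C5 gives A4
E4 gives C#4
D4 gives B3
C5 gives A4
E5 gives C#5
C4 gives A3
Fb5 gives Db5

A4 C#4 B3 A4 C#5 A3 Db5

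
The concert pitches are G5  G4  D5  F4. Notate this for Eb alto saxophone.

Written C4 sounds as Eb3 on the Eb alto saxophone, so concert pitches are written a major sixth up.
G5 → E6
G4 → E5
D5 → B5
F4 → D5

E6 E5 B5 D5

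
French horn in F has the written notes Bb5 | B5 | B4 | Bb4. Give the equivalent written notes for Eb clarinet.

First find concert pitch: the French horn in F sounds a perfect fifth below written, so Bb5 B5 B4 Bb4 sounds Eb5 E5 E4 Eb4.
Then write for Eb clarinet: it sounds a minor third above written, so the part must be a minor third below concert.
Eb5 → C5
E5 → C#5
E4 → C#4
Eb4 → C4

C5 C#5 C#4 C4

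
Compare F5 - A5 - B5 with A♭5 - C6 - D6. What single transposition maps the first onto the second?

Take the first pair: F5 → Ab5. F to A spans 3 letter names, so the interval is some kind of third.
F5 to Ab5 is 3 semitones, which makes it a minor third; the second version is higher, so the direction is up.
Checking another pair — B5 → D6 — gives the same interval.

up a minor third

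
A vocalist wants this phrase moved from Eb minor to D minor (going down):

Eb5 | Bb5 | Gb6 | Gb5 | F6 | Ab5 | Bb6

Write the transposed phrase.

D5 A5 F6 F5 E6 G5 A6

Eb minor to D minor down is a minor second, so every note moves down by that interval.
Eb5 -> D5
Bb5 -> A5
Gb6 -> F6
Gb5 -> F5
F6 -> E6
Ab5 -> G5
Bb6 -> A6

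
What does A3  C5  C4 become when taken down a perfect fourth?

E3 G4 G3

A3 gives E3
C5 gives G4
C4 gives G3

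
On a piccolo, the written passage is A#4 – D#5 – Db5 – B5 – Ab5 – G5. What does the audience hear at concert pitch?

A#5 D#6 Db6 B6 Ab6 G6

Written C4 on the piccolo sounds as C5, a perfect octave higher; apply that shift to every note.
A#4 gives A#5
D#5 gives D#6
Db5 gives Db6
B5 gives B6
Ab5 gives Ab6
G5 gives G6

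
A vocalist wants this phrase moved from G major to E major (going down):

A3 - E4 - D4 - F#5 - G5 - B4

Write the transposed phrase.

From G down to E is a minor third; apply that to each pitch.
A3 gives F#3
E4 gives C#4
D4 gives B3
F#5 gives D#5
G5 gives E5
B4 gives G#4

F#3 C#4 B3 D#5 E5 G#4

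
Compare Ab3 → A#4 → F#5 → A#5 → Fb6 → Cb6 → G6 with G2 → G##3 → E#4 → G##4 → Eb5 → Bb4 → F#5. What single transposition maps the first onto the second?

down a minor ninth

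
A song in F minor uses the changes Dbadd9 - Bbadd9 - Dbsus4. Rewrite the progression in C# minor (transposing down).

Aadd9 F#add9 Asus4

F minor down to C# minor is a diminished fourth; each chord root moves by that interval while the quality stays the same.
Dbadd9: root Db down a diminished fourth → A, giving Aadd9.
Bbadd9: root Bb down a diminished fourth → F#, giving F#add9.
Dbsus4: root Db down a diminished fourth → A, giving Asus4.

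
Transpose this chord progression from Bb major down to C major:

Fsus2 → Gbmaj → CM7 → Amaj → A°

Bb major down to C major is a minor seventh; each chord root moves by that interval while the quality stays the same.
Fsus2: root F down a minor seventh → G, giving Gsus2.
Gbmaj: root Gb down a minor seventh → Ab, giving Abmaj.
CM7: root C down a minor seventh → D, giving DM7.
Amaj: root A down a minor seventh → B, giving Bmaj.
A°: root A down a minor seventh → B, giving B°.

Gsus2 Abmaj DM7 Bmaj B°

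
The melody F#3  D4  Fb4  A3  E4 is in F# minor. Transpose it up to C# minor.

C#4 A4 Cb5 E4 B4

F# minor to C# minor up is a perfect fifth, so every note moves up by that interval.
F#3 becomes C#4
D4 becomes A4
Fb4 becomes Cb5
A3 becomes E4
E4 becomes B4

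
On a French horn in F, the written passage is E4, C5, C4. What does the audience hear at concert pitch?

A3 F4 F3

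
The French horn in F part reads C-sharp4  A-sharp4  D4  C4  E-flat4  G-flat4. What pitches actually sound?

The French horn in F sounds a perfect fifth below written, so transpose each written note down a perfect fifth.
C#4 -> F#3
A#4 -> D#4
D4 -> G3
C4 -> F3
Eb4 -> Ab3
Gb4 -> Cb4

F#3 D#4 G3 F3 Ab3 Cb4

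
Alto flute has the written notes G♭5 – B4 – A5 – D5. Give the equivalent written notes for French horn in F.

First find concert pitch: the alto flute sounds a perfect fourth below written, so G♭5 B4 A5 D5 sounds Db5 F#4 E5 A4.
Then write for French horn in F: it sounds a perfect fifth below written, so the part must be a perfect fifth above concert.
Db5 → Ab5
F#4 → C#5
E5 → B5
A4 → E5

Ab5 C#5 B5 E5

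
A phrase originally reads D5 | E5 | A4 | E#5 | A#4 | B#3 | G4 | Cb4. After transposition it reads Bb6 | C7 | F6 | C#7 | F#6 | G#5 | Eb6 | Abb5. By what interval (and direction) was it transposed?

up a minor thirteenth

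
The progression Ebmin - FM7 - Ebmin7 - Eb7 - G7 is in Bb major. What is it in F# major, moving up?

Bmin C#M7 Bmin7 B7 D#7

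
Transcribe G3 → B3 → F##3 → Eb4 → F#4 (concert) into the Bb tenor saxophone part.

A4 C#5 G##4 F5 G#5

The Bb tenor saxophone sounds a major ninth below written, so the written part must be a major ninth above concert — transpose each note up.
G3 gives A4
B3 gives C#5
F##3 gives G##4
Eb4 gives F5
F#4 gives G#5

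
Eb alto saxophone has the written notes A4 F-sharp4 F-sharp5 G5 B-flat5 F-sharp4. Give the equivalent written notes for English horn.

G4 E4 E5 F5 Ab5 E4

First find concert pitch: the Eb alto saxophone sounds a major sixth below written, so A4 F-sharp4 F-sharp5 G5 B-flat5 F-sharp4 sounds C4 A3 A4 Bb4 Db5 A3.
Then write for English horn: it sounds a perfect fifth below written, so the part must be a perfect fifth above concert.
C4 → G4
A3 → E4
A4 → E5
Bb4 → F5
Db5 → Ab5
A3 → E4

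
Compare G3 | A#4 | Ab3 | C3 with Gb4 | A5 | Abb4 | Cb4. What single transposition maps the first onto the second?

up a diminished octave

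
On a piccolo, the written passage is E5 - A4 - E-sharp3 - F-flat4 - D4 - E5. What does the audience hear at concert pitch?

E6 A5 E#4 Fb5 D5 E6

The piccolo sounds a perfect octave above written, so transpose each written note up a perfect octave.
E5 gives E6
A4 gives A5
E#3 gives E#4
Fb4 gives Fb5
D4 gives D5
E5 gives E6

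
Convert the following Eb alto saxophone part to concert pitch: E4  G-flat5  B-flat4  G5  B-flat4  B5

The Eb alto saxophone sounds a major sixth below written, so transpose each written note down a major sixth.
E4 → G3
Gb5 → Bbb4
Bb4 → Db4
G5 → Bb4
Bb4 → Db4
B5 → D5

G3 Bbb4 Db4 Bb4 Db4 D5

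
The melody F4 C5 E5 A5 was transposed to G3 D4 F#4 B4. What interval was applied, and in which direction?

Take the first pair: F4 → G3. F to G spans 7 letter names, so the interval is some kind of seventh.
G3 to F4 is 10 semitones, which makes it a minor seventh; the second version is lower, so the direction is down.
Checking another pair — A5 → B4 — gives the same interval.

down a minor seventh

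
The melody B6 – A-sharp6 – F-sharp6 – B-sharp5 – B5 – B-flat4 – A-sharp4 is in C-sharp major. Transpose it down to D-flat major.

C-sharp major to D-flat major down is an augmented seventh, so every note moves down by that interval.
B6 becomes Cb6
A#6 becomes Bb5
F#6 becomes Gb5
B#5 becomes C5
B5 becomes Cb5
Bb4 becomes Cbb4
A#4 becomes Bb3

Cb6 Bb5 Gb5 C5 Cb5 Cbb4 Bb3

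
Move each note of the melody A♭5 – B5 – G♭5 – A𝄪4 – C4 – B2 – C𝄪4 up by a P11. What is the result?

Ab5 up a perfect eleventh is Db7.
B5: an eleventh up reaches E, and 17 semitones makes it E7.
Gb5 up a perfect eleventh is Cb7.
A##4: an eleventh up reaches D, and 17 semitones makes it D##6.
A perfect eleventh up from C4 gives F5.
B2 up a perfect eleventh is E4.
C##4 up a perfect eleventh is F##5.

Db7 E7 Cb7 D##6 F5 E4 F##5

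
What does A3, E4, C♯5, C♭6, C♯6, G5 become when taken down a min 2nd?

A3: a second down reaches G, and 1 semitone makes it G#3.
A minor second down from E4 gives D#4.
C#5 down a minor second is B#4.
Cb6: a second down reaches B, and 1 semitone makes it Bb5.
C#6: a second down reaches B, and 1 semitone makes it B#5.
A minor second down from G5 gives F#5.

G#3 D#4 B#4 Bb5 B#5 F#5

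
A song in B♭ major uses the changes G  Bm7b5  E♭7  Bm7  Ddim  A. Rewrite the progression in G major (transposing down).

E G#m7b5 C7 G#m7 Bdim F#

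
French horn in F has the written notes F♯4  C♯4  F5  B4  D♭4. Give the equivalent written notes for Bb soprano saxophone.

C#4 G#3 C5 F#4 Ab3

First find concert pitch: the French horn in F sounds a perfect fifth below written, so F♯4 C♯4 F5 B4 D♭4 sounds B3 F#3 Bb4 E4 Gb3.
Then write for Bb soprano saxophone: it sounds a major second below written, so the part must be a major second above concert.
B3 → C#4
F#3 → G#3
Bb4 → C5
E4 → F#4
Gb3 → Ab3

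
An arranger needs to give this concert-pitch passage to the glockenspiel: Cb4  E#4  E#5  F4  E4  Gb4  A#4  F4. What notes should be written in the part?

Cb2 E#2 E#3 F2 E2 Gb2 A#2 F2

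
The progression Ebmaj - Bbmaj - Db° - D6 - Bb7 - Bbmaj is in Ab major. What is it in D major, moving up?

Ab major up to D major is an augmented fourth; each chord root moves by that interval while the quality stays the same.
Ebmaj: root Eb up an augmented fourth → A, giving Amaj.
Bbmaj: root Bb up an augmented fourth → E, giving Emaj.
Db°: root Db up an augmented fourth → G, giving G°.
D6: root D up an augmented fourth → G#, giving G#6.
Bb7: root Bb up an augmented fourth → E, giving E7.
Bbmaj: root Bb up an augmented fourth → E, giving Emaj.

Amaj Emaj G° G#6 E7 Emaj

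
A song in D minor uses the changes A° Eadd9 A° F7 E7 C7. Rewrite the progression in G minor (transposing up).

D minor up to G minor is a perfect fourth; each chord root moves by that interval while the quality stays the same.
A°: root A up a perfect fourth → D, giving D°.
Eadd9: root E up a perfect fourth → A, giving Aadd9.
A°: root A up a perfect fourth → D, giving D°.
F7: root F up a perfect fourth → Bb, giving Bb7.
E7: root E up a perfect fourth → A, giving A7.
C7: root C up a perfect fourth → F, giving F7.

D° Aadd9 D° Bb7 A7 F7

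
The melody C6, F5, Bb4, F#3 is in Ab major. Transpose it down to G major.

B5 E5 A4 E#3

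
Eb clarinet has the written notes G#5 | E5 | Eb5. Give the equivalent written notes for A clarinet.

D6 Bb5 Bbb5

First find concert pitch: the Eb clarinet sounds a minor third above written, so G#5 E5 Eb5 sounds B5 G5 Gb5.
Then write for A clarinet: it sounds a minor third below written, so the part must be a minor third above concert.
B5 → D6
G5 → Bb5
Gb5 → Bbb5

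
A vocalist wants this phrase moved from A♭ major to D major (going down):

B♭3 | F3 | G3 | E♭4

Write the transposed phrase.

E3 B2 C#3 A3

From A♭ down to D is a diminished fifth; apply that to each pitch.
Bb3 becomes E3
F3 becomes B2
G3 becomes C#3
Eb4 becomes A3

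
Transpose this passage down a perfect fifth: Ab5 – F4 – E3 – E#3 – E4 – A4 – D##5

Ab5 gives Db5
F4 gives Bb3
E3 gives A2
E#3 gives A#2
E4 gives A3
A4 gives D4
D##5 gives G##4

Db5 Bb3 A2 A#2 A3 D4 G##4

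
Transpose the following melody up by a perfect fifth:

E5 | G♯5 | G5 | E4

B5 D#6 D6 B4

E5 becomes B5
G#5 becomes D#6
G5 becomes D6
E4 becomes B4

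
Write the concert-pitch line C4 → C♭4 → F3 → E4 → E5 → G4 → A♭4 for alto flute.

F4 Fb4 Bb3 A4 A5 C5 Db5

Written C4 sounds as G3 on the alto flute, so concert pitches are written a perfect fourth up.
C4 -> F4
Cb4 -> Fb4
F3 -> Bb3
E4 -> A4
E5 -> A5
G4 -> C5
Ab4 -> Db5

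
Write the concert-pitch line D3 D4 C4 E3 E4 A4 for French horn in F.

Written C4 sounds as F3 on the French horn in F, so concert pitches are written a perfect fifth up.
D3 gives A3
D4 gives A4
C4 gives G4
E3 gives B3
E4 gives B4
A4 gives E5

A3 A4 G4 B3 B4 E5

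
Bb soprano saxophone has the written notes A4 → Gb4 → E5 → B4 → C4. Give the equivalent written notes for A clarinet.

First find concert pitch: the Bb soprano saxophone sounds a major second below written, so A4 Gb4 E5 B4 C4 sounds G4 Fb4 D5 A4 Bb3.
Then write for A clarinet: it sounds a minor third below written, so the part must be a minor third above concert.
G4 → Bb4
Fb4 → Abb4
D5 → F5
A4 → C5
Bb3 → Db4

Bb4 Abb4 F5 C5 Db4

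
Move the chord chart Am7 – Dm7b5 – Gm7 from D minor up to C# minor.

D minor up to C# minor is a major seventh; each chord root moves by that interval while the quality stays the same.
Am7: root A up a major seventh → G#, giving G#m7.
Dm7b5: root D up a major seventh → C#, giving C#m7b5.
Gm7: root G up a major seventh → F#, giving F#m7.

G#m7 C#m7b5 F#m7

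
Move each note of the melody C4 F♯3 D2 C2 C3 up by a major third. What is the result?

E4 A#3 F#2 E2 E3

C4 becomes E4
F#3 becomes A#3
D2 becomes F#2
C2 becomes E2
C3 becomes E3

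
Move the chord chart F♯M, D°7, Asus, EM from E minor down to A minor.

E minor down to A minor is a perfect fifth; each chord root moves by that interval while the quality stays the same.
F♯M: root F♯ down a perfect fifth → B, giving BM.
D°7: root D down a perfect fifth → G, giving G°7.
Asus: root A down a perfect fifth → D, giving Dsus.
EM: root E down a perfect fifth → A, giving AM.

BM G°7 Dsus AM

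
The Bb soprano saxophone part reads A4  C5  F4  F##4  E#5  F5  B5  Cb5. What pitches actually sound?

The Bb soprano saxophone sounds a major second below written, so transpose each written note down a major second.
A4 to G4
C5 to Bb4
F4 to Eb4
F##4 to E#4
E#5 to D#5
F5 to Eb5
B5 to A5
Cb5 to Bbb4

G4 Bb4 Eb4 E#4 D#5 Eb5 A5 Bbb4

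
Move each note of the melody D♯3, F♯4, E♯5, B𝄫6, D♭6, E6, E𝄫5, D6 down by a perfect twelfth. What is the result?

D#3: a twelfth down reaches G, and 19 semitones makes it G#1.
A perfect twelfth down from F#4 gives B2.
E#5 down a perfect twelfth is A#3.
Bbb6 down a perfect twelfth is Ebb5.
Db6: a twelfth down reaches G, and 19 semitones makes it Gb4.
A perfect twelfth down from E6 gives A4.
A perfect twelfth down from Ebb5 gives Abb3.
D6 down a perfect twelfth is G4.

G#1 B2 A#3 Ebb5 Gb4 A4 Abb3 G4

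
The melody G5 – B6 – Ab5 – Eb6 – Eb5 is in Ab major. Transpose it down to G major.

F#5 A#6 G5 D6 D5

From Ab down to G is a minor second; apply that to each pitch.
G5 to F#5
B6 to A#6
Ab5 to G5
Eb6 to D6
Eb5 to D5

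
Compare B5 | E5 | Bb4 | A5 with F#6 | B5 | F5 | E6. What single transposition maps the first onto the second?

up a perfect fifth

Take the first pair: B5 → F#6. B to F spans 5 letter names, so the interval is some kind of fifth.
B5 to F#6 is 7 semitones, which makes it a perfect fifth; the second version is higher, so the direction is up.
Checking another pair — A5 → E6 — gives the same interval.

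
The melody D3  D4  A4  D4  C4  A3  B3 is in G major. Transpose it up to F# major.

C#4 C#5 G#5 C#5 B4 G#4 A#4

G major to F# major up is a major seventh, so every note moves up by that interval.
D3 -> C#4
D4 -> C#5
A4 -> G#5
D4 -> C#5
C4 -> B4
A3 -> G#4
B3 -> A#4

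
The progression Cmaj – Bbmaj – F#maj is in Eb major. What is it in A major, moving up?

F#maj Emaj B#maj

Eb major up to A major is an augmented fourth; each chord root moves by that interval while the quality stays the same.
Cmaj: root C up an augmented fourth → F#, giving F#maj.
Bbmaj: root Bb up an augmented fourth → E, giving Emaj.
F#maj: root F# up an augmented fourth → B#, giving B#maj.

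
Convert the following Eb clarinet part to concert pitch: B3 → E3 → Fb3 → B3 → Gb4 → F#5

D4 G3 Abb3 D4 Bbb4 A5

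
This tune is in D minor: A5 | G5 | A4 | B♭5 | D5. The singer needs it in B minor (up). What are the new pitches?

F#6 E6 F#5 G6 B5

D minor to B minor up is a major sixth, so every note moves up by that interval.
A5 to F#6
G5 to E6
A4 to F#5
Bb5 to G6
D5 to B5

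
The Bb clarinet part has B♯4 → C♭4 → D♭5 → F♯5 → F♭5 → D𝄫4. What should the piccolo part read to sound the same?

A#3 Bbb2 Cb4 E4 Ebb4 Cbb3

First find concert pitch: the Bb clarinet sounds a major second below written, so B♯4 C♭4 D♭5 F♯5 F♭5 D𝄫4 sounds A#4 Bbb3 Cb5 E5 Ebb5 Cbb4.
Then write for piccolo: it sounds a perfect octave above written, so the part must be a perfect octave below concert.
A#4 → A#3
Bbb3 → Bbb2
Cb5 → Cb4
E5 → E4
Ebb5 → Ebb4
Cbb4 → Cbb3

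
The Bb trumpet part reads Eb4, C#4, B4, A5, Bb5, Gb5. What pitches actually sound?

Written C4 on the Bb trumpet sounds as Bb3, a major second lower; apply that shift to every note.
Eb4 gives Db4
C#4 gives B3
B4 gives A4
A5 gives G5
Bb5 gives Ab5
Gb5 gives Fb5

Db4 B3 A4 G5 Ab5 Fb5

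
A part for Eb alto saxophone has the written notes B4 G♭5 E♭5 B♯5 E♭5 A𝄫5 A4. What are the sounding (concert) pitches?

The Eb alto saxophone sounds a major sixth below written, so transpose each written note down a major sixth.
B4 -> D4
Gb5 -> Bbb4
Eb5 -> Gb4
B#5 -> D#5
Eb5 -> Gb4
Abb5 -> Cbb5
A4 -> C4

D4 Bbb4 Gb4 D#5 Gb4 Cbb5 C4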